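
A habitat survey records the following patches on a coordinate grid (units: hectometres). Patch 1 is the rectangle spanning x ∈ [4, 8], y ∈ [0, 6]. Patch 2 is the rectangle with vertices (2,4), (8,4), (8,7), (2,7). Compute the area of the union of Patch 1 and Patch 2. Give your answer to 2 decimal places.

By inclusion–exclusion:
Individual areas: |Patch 1| = 24, |Patch 2| = 18.
|Patch 1∩Patch 2|: x∈[4,8], y∈[4,6] → 4·2 = 8.
|Patch 1 ∪ Patch 2| = 42 − 8 = 34.00.

34.00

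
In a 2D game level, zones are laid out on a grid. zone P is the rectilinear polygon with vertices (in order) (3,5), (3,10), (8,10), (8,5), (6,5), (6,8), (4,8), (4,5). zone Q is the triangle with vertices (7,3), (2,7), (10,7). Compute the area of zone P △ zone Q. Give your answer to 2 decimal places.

24.60

|zone P| = 19, |zone Q| = 16, |zone P∩zone Q| = 5.2.
|zone P △ zone Q| = |zone P| + |zone Q| − 2·|zone P∩zone Q| = 19 + 16 − 10.4 = 24.60.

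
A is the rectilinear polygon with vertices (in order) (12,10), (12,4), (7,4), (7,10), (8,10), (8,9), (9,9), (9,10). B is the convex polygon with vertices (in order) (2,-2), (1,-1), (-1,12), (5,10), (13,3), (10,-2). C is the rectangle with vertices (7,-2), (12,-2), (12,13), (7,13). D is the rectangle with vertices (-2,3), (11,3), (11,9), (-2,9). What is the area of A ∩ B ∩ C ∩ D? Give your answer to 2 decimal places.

The intersection is the polygon with vertices (11,4.75), (11,4), (7,4), (7,8.25).
By the shoelace formula its area is 10.00.

10.00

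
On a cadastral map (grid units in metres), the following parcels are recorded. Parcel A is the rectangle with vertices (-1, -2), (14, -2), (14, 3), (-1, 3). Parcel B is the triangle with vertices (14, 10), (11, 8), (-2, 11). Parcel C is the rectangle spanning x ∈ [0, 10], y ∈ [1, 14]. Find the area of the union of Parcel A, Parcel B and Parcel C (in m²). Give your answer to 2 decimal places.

190.72

By inclusion–exclusion:
Individual areas: |Parcel A| = 75, |Parcel B| = 17.5, |Parcel C| = 130.
|Parcel A∩Parcel B| = 0.
|Parcel A∩Parcel C|: x∈[0,10], y∈[1,3] → 10·2 = 20.
|Parcel B∩Parcel C| = 11.7788.
|Parcel A∩Parcel B∩Parcel C| = 0.
|Parcel A ∪ Parcel B ∪ Parcel C| = 222.5 − 31.7788 + 0 = 190.72.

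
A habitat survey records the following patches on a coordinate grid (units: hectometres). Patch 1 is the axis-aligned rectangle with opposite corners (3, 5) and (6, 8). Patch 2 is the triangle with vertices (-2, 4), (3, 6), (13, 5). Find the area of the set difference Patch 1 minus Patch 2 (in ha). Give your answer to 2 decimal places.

|Patch 1| = 9, |Patch 1∩Patch 2| = 2.55.
|Patch 1 ∖ Patch 2| = |Patch 1| − |Patch 1∩Patch 2| = 9 − 2.55 = 6.45.

6.45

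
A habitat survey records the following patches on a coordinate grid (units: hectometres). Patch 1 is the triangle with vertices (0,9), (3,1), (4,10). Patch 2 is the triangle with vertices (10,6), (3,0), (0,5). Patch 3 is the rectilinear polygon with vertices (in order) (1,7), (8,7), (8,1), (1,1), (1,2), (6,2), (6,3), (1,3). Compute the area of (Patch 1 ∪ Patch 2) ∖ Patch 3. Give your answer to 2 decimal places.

|Patch 1 ∪ Patch 2| = 39.6197.
|(Patch 1 ∪ Patch 2) ∩ Patch 3| = 23.1959.
|(Patch 1 ∪ Patch 2) ∖ Patch 3| = 39.6197 − 23.1959 = 16.42.

16.42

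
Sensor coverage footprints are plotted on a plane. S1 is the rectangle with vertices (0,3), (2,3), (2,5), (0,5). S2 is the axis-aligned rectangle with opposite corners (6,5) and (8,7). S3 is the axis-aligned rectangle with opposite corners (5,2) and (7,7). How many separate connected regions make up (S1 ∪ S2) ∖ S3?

(S1 ∪ S2) ∖ S3 splits into 2 disjoint pieces (area 4, area 2).

2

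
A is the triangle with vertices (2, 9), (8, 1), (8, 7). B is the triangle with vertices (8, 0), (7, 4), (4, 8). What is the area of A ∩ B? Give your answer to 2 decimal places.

3.44

The intersection is the polygon with vertices (6.5,3), (4,8), (7,4), (7.625,1.5).
By the shoelace formula its area is 3.44.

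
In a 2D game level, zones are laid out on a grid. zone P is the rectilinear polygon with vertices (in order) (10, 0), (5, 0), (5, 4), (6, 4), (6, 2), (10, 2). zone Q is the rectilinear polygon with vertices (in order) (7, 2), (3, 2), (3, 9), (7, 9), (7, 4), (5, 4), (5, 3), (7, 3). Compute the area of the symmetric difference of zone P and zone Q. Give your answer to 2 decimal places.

36.00

|zone P| = 12, |zone Q| = 26, |zone P∩zone Q| = 1.
|zone P △ zone Q| = |zone P| + |zone Q| − 2·|zone P∩zone Q| = 12 + 26 − 2 = 36.00.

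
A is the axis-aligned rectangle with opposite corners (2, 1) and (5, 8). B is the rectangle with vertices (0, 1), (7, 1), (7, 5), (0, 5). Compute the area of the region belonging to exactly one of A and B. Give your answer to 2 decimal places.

25.00

|A∩B|: x∈[2,5], y∈[1,5] → 3·4 = 12.
|A △ B| = |A| + |B| − 2·|A∩B| = 21 + 28 − 24 = 25.00.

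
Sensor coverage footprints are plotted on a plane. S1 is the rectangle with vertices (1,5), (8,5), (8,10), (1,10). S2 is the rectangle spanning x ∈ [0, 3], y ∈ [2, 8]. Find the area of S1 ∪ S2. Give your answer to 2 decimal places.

By inclusion–exclusion:
Individual areas: |S1| = 35, |S2| = 18.
|S1∩S2|: x∈[1,3], y∈[5,8] → 2·3 = 6.
|S1 ∪ S2| = 53 − 6 = 47.00.

47.00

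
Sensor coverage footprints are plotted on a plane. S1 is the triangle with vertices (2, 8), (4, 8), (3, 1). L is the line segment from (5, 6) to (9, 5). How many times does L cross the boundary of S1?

0

The segment lies entirely outside S1 and never meets its boundary.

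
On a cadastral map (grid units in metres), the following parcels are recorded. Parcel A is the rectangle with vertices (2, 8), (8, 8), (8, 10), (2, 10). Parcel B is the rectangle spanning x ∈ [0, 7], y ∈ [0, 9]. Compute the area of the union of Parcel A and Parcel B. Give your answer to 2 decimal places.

By inclusion–exclusion:
Individual areas: |Parcel A| = 12, |Parcel B| = 63.
|Parcel A∩Parcel B|: x∈[2,7], y∈[8,9] → 5·1 = 5.
|Parcel A ∪ Parcel B| = 75 − 5 = 70.00.

70.00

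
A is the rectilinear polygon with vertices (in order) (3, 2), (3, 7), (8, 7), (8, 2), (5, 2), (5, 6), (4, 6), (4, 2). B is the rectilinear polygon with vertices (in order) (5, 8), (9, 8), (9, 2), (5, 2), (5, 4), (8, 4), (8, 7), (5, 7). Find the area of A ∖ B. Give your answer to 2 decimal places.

15.00

|A| = 21, |A∩B| = 6.
|A ∖ B| = |A| − |A∩B| = 21 − 6 = 15.00.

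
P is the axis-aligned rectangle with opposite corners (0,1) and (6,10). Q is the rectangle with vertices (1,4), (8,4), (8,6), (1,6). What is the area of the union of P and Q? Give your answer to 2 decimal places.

58.00

By inclusion–exclusion:
Individual areas: |P| = 54, |Q| = 14.
|P∩Q|: x∈[1,6], y∈[4,6] → 5·2 = 10.
|P ∪ Q| = 68 − 10 = 58.00.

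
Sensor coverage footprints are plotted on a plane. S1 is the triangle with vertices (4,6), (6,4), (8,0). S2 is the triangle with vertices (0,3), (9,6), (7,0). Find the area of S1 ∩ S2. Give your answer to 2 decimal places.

1.62

The intersection is the polygon with vertices (6,4), (7.4,1.2), (7.333,1), (4.909,4.636), (5.25,4.75).
By the shoelace formula its area is 1.62.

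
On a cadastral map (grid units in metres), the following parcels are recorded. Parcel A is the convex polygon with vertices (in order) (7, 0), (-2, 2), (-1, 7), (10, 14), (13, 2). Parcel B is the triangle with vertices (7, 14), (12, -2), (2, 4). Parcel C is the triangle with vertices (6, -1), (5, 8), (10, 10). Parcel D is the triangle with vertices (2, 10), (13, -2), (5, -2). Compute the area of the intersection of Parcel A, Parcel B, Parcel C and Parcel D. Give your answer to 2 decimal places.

7.11

The intersection is the polygon with vertices (6.776,1.134), (5.691,1.786), (5.161,6.552), (7.728,3.752).
By the shoelace formula its area is 7.11.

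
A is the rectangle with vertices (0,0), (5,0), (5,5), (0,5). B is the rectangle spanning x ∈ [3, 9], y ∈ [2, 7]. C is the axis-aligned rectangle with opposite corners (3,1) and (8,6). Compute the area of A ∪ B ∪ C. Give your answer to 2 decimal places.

52.00

By inclusion–exclusion:
Individual areas: |A| = 25, |B| = 30, |C| = 25.
|A∩B|: x∈[3,5], y∈[2,5] → 2·3 = 6.
|A∩C|: x∈[3,5], y∈[1,5] → 2·4 = 8.
|B∩C|: x∈[3,8], y∈[2,6] → 5·4 = 20.
|A∩B∩C| = 6.
|A ∪ B ∪ C| = 80 − 34 + 6 = 52.00.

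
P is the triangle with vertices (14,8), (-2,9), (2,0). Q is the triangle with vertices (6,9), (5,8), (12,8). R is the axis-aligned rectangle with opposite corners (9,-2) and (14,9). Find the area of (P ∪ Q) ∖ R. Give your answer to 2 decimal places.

62.03

|P ∪ Q| = 71.3176.
|(P ∪ Q) ∩ R| = 9.2833.
|(P ∪ Q) ∖ R| = 71.3176 − 9.2833 = 62.03.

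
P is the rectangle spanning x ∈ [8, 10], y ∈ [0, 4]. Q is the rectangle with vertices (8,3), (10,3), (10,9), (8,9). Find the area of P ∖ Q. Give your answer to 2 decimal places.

6.00

|P∩Q|: x∈[8,10], y∈[3,4] → 2·1 = 2.
|P| = 8.
|P ∖ Q| = |P| − |P∩Q| = 8 − 2 = 6.00.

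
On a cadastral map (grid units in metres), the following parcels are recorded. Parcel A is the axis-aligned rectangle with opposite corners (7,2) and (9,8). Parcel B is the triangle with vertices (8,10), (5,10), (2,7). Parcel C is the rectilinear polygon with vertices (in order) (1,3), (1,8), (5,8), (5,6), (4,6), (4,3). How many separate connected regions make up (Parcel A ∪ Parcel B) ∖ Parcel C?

(Parcel A ∪ Parcel B) ∖ Parcel C splits into 2 disjoint pieces (area 12, area 4).

2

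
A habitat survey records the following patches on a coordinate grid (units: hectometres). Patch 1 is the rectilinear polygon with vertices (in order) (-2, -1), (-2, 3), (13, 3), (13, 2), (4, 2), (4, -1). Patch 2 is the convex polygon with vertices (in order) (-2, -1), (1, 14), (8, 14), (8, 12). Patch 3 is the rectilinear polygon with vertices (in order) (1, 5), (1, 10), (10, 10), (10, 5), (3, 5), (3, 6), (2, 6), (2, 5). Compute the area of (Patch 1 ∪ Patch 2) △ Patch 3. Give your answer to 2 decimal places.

101.37

|Patch 1 ∪ Patch 2| = 90.9462.
|(Patch 1 ∪ Patch 2) ∩ Patch 3| = 16.7885.
|(Patch 1 ∪ Patch 2) △ Patch 3| = 90.9462 + 44 − 33.5769 = 101.37.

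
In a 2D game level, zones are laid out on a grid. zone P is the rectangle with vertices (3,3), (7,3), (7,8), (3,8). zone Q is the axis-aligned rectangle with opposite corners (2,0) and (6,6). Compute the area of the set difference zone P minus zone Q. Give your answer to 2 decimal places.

11.00

|zone P∩zone Q|: x∈[3,6], y∈[3,6] → 3·3 = 9.
|zone P| = 20.
|zone P ∖ zone Q| = |zone P| − |zone P∩zone Q| = 20 − 9 = 11.00.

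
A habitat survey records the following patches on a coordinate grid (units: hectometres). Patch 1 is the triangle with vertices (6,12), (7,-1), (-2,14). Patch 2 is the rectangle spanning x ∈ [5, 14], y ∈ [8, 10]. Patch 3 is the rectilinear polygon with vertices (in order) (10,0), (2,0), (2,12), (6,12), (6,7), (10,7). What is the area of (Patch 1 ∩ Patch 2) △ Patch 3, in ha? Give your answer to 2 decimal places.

74.46

|Patch 1 ∩ Patch 2| = 2.4615.
|(Patch 1 ∩ Patch 2) ∩ Patch 3| = 2.
|(Patch 1 ∩ Patch 2) △ Patch 3| = 2.4615 + 76 − 4 = 74.46.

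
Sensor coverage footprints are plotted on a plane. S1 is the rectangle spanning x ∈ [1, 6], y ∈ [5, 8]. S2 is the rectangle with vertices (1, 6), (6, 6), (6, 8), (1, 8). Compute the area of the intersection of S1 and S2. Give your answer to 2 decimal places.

10.00

|S1∩S2|: x∈[1,6], y∈[6,8] → 5·2 = 10.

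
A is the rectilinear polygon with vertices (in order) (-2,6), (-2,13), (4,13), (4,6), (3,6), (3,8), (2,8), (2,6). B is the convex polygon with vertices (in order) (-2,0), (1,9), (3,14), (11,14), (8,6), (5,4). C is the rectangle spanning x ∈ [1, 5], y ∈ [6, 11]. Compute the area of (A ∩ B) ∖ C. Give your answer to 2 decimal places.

5.10

|A ∩ B| = 17.3.
|(A ∩ B) ∩ C| = 12.2.
|(A ∩ B) ∖ C| = 17.3 − 12.2 = 5.10.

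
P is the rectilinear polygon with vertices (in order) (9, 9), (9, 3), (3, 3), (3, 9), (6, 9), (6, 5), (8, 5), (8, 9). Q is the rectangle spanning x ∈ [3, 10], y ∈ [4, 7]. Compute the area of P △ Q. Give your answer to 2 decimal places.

21.00

|P| = 28, |Q| = 21, |P∩Q| = 14.
|P △ Q| = |P| + |Q| − 2·|P∩Q| = 28 + 21 − 28 = 21.00.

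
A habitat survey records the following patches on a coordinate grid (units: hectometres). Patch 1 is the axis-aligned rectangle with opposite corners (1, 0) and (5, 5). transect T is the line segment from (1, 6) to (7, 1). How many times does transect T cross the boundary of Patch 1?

2

The segment meets the boundary at (5,2.667), (2.2,5).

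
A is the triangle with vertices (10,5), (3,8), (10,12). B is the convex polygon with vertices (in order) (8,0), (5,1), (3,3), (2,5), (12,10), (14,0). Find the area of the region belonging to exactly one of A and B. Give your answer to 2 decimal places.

|A| = 24.5, |B| = 75.5, |A∩B| = 8.6154.
|A △ B| = |A| + |B| − 2·|A∩B| = 24.5 + 75.5 − 17.2308 = 82.77.

82.77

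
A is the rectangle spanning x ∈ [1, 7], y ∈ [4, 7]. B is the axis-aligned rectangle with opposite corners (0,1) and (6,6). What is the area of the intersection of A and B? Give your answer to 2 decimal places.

10.00

|A∩B|: x∈[1,6], y∈[4,6] → 5·2 = 10.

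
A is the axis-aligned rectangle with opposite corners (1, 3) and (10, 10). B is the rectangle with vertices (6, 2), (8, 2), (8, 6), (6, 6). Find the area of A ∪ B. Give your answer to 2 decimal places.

By inclusion–exclusion:
Individual areas: |A| = 63, |B| = 8.
|A∩B|: x∈[6,8], y∈[3,6] → 2·3 = 6.
|A ∪ B| = 71 − 6 = 65.00.

65.00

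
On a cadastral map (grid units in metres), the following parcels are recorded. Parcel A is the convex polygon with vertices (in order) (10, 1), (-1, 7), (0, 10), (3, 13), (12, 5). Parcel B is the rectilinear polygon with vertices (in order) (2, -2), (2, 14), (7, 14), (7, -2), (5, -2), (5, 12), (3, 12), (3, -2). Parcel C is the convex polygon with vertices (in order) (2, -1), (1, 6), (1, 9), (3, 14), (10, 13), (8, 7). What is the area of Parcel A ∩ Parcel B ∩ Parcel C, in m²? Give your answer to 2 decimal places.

19.75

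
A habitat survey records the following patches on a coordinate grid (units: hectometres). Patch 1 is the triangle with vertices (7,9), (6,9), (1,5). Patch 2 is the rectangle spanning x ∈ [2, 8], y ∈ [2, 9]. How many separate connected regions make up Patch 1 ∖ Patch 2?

Patch 1 ∖ Patch 2 is a single connected region.

1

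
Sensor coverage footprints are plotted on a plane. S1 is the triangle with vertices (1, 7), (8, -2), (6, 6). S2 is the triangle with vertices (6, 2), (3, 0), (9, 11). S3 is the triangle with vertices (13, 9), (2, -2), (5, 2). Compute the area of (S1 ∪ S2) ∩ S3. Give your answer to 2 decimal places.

1.78

The region (S1 ∪ S2) ∩ S3 is the polygon with vertices (6.8,2.8), (5.375,1.375), (5.268,1.512), (4,0.667), (5,2), (6.641,3.436).
By the shoelace formula its area is 1.78.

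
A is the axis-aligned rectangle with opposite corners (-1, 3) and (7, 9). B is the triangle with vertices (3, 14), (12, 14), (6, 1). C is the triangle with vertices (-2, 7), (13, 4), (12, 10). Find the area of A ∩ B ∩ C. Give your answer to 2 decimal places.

7.72

The intersection is the polygon with vertices (7,5.2), (4.936,5.613), (4.304,8.351), (7,8.929).
By the shoelace formula its area is 7.72.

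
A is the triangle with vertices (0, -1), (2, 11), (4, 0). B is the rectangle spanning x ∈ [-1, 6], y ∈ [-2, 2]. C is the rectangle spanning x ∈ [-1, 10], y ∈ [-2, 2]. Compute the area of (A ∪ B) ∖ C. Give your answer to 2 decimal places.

|A ∪ B| = 42.1136.
|(A ∪ B) ∩ C| = 28.
|(A ∪ B) ∖ C| = 42.1136 − 28 = 14.11.

14.11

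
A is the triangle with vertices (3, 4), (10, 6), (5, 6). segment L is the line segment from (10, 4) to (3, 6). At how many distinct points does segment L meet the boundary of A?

2

The segment meets the boundary at (4.556,5.556), (6.5,5).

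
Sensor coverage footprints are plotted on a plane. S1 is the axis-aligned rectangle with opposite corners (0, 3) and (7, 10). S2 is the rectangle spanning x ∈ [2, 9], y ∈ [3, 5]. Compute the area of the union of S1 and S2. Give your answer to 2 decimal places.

By inclusion–exclusion:
Individual areas: |S1| = 49, |S2| = 14.
|S1∩S2|: x∈[2,7], y∈[3,5] → 5·2 = 10.
|S1 ∪ S2| = 63 − 10 = 53.00.

53.00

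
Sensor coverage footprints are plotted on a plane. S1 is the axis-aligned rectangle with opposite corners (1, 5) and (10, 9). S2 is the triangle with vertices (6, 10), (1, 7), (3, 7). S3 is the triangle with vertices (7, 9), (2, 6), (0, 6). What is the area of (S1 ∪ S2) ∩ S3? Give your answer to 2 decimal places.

The region (S1 ∪ S2) ∩ S3 is the polygon with vertices (1,6.429), (7,9), (2,6), (1,6).
By the shoelace formula its area is 2.79.

2.79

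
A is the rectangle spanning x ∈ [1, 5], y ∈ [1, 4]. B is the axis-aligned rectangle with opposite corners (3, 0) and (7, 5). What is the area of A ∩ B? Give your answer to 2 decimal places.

6.00

|A∩B|: x∈[3,5], y∈[1,4] → 2·3 = 6.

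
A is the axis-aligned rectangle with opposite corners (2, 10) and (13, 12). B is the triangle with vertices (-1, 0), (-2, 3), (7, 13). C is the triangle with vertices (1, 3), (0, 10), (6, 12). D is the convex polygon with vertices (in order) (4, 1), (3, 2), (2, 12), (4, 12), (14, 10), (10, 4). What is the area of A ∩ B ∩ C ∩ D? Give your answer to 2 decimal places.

The intersection is the polygon with vertices (5.78,11.644), (5.8,11.64), (4.889,10), (4.3,10).
By the shoelace formula its area is 0.50.

0.50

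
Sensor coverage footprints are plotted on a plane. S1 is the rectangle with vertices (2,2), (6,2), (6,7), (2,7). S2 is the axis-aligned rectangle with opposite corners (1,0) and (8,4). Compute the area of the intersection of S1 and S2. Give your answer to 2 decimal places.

8.00

|S1∩S2|: x∈[2,6], y∈[2,4] → 4·2 = 8.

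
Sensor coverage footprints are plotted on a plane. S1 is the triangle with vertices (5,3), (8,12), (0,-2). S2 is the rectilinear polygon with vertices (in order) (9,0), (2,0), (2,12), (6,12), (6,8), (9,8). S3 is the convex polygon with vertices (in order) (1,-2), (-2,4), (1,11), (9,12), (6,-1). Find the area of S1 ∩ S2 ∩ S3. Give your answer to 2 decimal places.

The intersection is the polygon with vertices (2,0), (2,1.5), (6,8.5), (6,8), (6.667,8), (5,3).
By the shoelace formula its area is 11.67.

11.67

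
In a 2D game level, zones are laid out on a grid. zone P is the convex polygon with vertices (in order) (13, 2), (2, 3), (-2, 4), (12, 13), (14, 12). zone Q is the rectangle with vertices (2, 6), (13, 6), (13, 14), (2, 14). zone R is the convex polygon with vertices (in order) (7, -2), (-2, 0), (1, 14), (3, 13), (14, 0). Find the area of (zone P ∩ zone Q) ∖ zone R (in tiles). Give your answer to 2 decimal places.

32.16

|zone P ∩ zone Q| = 44.6071.
|(zone P ∩ zone Q) ∩ zone R| = 12.4509.
|(zone P ∩ zone Q) ∖ zone R| = 44.6071 − 12.4509 = 32.16.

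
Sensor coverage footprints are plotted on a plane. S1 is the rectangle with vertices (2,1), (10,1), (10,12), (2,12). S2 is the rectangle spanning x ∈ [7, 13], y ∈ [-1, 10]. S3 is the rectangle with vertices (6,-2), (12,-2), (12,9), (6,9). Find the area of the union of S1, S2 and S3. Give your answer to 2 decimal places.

135.00

By inclusion–exclusion:
Individual areas: |S1| = 88, |S2| = 66, |S3| = 66.
|S1∩S2|: x∈[7,10], y∈[1,10] → 3·9 = 27.
|S1∩S3|: x∈[6,10], y∈[1,9] → 4·8 = 32.
|S2∩S3|: x∈[7,12], y∈[-1,9] → 5·10 = 50.
|S1∩S2∩S3| = 24.
|S1 ∪ S2 ∪ S3| = 220 − 109 + 24 = 135.00.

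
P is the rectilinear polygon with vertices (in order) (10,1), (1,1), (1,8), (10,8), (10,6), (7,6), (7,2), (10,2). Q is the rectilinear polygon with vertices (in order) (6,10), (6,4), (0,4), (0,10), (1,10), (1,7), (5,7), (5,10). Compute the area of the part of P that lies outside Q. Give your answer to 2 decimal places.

|P| = 51, |P∩Q| = 16.
|P ∖ Q| = |P| − |P∩Q| = 51 − 16 = 35.00.

35.00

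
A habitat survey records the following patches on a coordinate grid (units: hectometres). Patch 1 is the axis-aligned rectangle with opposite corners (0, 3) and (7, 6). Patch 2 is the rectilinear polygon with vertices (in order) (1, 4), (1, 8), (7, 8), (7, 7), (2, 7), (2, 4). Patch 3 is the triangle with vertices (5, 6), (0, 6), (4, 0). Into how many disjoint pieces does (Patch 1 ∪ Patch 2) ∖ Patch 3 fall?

(Patch 1 ∪ Patch 2) ∖ Patch 3 splits into 3 disjoint pieces (area 6.75, area 3, area 7).

3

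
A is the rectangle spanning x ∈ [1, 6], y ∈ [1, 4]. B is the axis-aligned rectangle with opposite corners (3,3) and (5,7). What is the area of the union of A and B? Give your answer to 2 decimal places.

By inclusion–exclusion:
Individual areas: |A| = 15, |B| = 8.
|A∩B|: x∈[3,5], y∈[3,4] → 2·1 = 2.
|A ∪ B| = 23 − 2 = 21.00.

21.00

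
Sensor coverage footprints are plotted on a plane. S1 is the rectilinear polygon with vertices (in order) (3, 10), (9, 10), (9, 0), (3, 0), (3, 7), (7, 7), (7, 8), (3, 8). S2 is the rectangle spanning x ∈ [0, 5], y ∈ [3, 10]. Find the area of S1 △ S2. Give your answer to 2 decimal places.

|S1| = 56, |S2| = 35, |S1∩S2| = 12.
|S1 △ S2| = |S1| + |S2| − 2·|S1∩S2| = 56 + 35 − 24 = 67.00.

67.00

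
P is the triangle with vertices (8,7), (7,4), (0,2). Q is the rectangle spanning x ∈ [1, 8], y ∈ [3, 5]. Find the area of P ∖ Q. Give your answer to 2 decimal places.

3.48

|P| = 9.5, |P∩Q| = 6.0167.
|P ∖ Q| = |P| − |P∩Q| = 9.5 − 6.0167 = 3.48.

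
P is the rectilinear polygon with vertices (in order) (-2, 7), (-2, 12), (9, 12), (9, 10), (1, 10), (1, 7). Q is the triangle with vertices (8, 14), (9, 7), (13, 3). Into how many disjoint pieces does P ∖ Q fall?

2

P ∖ Q splits into 2 disjoint pieces (area 29.8571, area 0.0091).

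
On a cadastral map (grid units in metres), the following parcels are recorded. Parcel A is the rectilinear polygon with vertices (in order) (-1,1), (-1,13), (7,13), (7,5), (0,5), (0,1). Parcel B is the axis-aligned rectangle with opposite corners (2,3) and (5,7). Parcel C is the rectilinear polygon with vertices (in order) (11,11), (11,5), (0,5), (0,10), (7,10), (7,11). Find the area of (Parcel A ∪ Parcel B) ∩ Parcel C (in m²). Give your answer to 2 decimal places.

35.00

|Parcel A ∪ Parcel B| = 74.
|(Parcel A ∪ Parcel B) ∩ Parcel C| = 35.00.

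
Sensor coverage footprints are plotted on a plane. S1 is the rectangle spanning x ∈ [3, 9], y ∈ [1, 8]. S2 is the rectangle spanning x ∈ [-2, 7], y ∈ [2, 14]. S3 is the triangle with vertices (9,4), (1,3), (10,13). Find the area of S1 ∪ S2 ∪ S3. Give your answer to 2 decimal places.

By inclusion–exclusion:
Individual areas: |S1| = 42, |S2| = 108, |S3| = 35.5.
|S1∩S2|: x∈[3,7], y∈[2,8] → 4·6 = 24.
|S1∩S3| = 22.7778.
|S2∩S3| = 17.75.
|S1∩S2∩S3| = 14.5278.
|S1 ∪ S2 ∪ S3| = 185.5 − 64.5278 + 14.5278 = 135.50.

135.50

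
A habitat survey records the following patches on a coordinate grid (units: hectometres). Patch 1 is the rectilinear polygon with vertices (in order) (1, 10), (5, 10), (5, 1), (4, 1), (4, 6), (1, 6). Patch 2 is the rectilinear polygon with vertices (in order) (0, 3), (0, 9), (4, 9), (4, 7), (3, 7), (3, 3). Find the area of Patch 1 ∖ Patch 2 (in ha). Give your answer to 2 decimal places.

|Patch 1| = 21, |Patch 1∩Patch 2| = 8.
|Patch 1 ∖ Patch 2| = |Patch 1| − |Patch 1∩Patch 2| = 21 − 8 = 13.00.

13.00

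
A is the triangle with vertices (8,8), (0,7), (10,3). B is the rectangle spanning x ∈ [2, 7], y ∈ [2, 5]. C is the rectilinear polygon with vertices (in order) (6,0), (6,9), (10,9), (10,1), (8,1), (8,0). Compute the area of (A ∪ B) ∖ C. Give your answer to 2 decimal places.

21.25

|A ∪ B| = 35.2.
|(A ∪ B) ∩ C| = 13.95.
|(A ∪ B) ∖ C| = 35.2 − 13.95 = 21.25.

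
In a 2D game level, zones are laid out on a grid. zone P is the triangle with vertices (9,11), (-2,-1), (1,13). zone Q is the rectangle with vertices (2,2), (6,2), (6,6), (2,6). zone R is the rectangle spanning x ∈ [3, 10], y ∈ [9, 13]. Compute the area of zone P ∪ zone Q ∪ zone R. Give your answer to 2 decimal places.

85.15

By inclusion–exclusion:
Individual areas: |zone P| = 59, |zone Q| = 16, |zone R| = 28.
|zone P∩zone Q| = 3.1856.
|zone P∩zone R| = 14.6667.
|zone Q∩zone R| = 0 (no overlap).
|zone P∩zone Q∩zone R| = 0.
|zone P ∪ zone Q ∪ zone R| = 103 − 17.8523 + 0 = 85.15.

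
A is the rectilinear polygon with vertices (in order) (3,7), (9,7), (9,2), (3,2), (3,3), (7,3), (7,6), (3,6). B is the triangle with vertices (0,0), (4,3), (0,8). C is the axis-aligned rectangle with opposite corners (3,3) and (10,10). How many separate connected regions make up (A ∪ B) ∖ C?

1

(A ∪ B) ∖ C is a single connected region.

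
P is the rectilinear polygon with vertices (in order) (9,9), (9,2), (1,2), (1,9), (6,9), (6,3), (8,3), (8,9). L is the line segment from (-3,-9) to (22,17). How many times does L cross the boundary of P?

The segment meets the boundary at (9,3.48), (7.577,2).

2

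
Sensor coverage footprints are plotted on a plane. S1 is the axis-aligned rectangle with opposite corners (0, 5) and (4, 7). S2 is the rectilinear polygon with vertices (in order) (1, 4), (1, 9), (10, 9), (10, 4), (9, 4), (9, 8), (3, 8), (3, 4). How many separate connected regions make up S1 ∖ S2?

2

S1 ∖ S2 splits into 2 disjoint pieces (area 2, area 2).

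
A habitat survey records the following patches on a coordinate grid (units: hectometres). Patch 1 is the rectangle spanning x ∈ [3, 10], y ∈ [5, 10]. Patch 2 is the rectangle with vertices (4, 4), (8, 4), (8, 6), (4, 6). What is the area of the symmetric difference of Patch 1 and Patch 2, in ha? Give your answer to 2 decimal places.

35.00

|Patch 1∩Patch 2|: x∈[4,8], y∈[5,6] → 4·1 = 4.
|Patch 1 △ Patch 2| = |Patch 1| + |Patch 2| − 2·|Patch 1∩Patch 2| = 35 + 8 − 8 = 35.00.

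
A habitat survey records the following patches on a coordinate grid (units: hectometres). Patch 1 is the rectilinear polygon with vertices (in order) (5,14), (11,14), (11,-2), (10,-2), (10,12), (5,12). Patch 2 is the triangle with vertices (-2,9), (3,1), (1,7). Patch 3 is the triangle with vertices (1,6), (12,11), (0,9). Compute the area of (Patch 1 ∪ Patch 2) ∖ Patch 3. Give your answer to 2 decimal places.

32.21

|Patch 1 ∪ Patch 2| = 33.
|(Patch 1 ∪ Patch 2) ∩ Patch 3| = 0.7908.
|(Patch 1 ∪ Patch 2) ∖ Patch 3| = 33 − 0.7908 = 32.21.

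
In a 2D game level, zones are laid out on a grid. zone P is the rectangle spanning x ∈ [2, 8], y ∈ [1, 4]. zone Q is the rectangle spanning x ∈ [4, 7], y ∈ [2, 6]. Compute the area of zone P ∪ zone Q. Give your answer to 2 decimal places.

24.00

By inclusion–exclusion:
Individual areas: |zone P| = 18, |zone Q| = 12.
|zone P∩zone Q|: x∈[4,7], y∈[2,4] → 3·2 = 6.
|zone P ∪ zone Q| = 30 − 6 = 24.00.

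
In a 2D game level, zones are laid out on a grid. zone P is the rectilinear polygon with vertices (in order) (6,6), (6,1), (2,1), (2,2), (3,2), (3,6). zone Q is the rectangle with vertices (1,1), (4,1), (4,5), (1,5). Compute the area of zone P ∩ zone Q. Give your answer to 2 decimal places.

The intersection is the polygon with vertices (2,1), (2,2), (3,2), (3,5), (4,5), (4,1).
By the shoelace formula its area is 5.00.

5.00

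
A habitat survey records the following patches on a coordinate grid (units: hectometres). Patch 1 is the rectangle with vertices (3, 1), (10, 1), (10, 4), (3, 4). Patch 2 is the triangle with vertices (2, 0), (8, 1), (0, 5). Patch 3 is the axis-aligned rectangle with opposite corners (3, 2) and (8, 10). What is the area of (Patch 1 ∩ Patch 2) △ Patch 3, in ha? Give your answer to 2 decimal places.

41.75

|Patch 1 ∩ Patch 2| = 6.25.
|(Patch 1 ∩ Patch 2) ∩ Patch 3| = 2.25.
|(Patch 1 ∩ Patch 2) △ Patch 3| = 6.25 + 40 − 4.5 = 41.75.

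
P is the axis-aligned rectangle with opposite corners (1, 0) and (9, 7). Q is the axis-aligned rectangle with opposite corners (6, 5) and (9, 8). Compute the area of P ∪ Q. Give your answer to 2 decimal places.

59.00

By inclusion–exclusion:
Individual areas: |P| = 56, |Q| = 9.
|P∩Q|: x∈[6,9], y∈[5,7] → 3·2 = 6.
|P ∪ Q| = 65 − 6 = 59.00.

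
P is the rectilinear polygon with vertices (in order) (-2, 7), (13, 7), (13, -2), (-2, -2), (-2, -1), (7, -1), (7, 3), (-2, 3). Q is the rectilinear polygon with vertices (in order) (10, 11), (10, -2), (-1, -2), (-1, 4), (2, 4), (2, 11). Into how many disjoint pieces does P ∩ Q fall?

P ∩ Q is a single connected region.

1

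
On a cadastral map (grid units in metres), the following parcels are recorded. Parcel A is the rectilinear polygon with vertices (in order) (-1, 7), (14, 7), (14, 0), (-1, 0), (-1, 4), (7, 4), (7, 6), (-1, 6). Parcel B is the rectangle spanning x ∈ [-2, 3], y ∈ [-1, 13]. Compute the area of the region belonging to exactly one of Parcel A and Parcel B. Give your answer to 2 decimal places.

119.00

|Parcel A| = 89, |Parcel B| = 70, |Parcel A∩Parcel B| = 20.
|Parcel A △ Parcel B| = |Parcel A| + |Parcel B| − 2·|Parcel A∩Parcel B| = 89 + 70 − 40 = 119.00.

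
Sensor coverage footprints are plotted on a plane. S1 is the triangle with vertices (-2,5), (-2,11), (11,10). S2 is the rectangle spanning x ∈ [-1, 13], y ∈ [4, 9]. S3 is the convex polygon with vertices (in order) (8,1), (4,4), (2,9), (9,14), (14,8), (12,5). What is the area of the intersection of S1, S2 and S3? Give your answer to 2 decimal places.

The intersection is the polygon with vertices (8.4,9), (2.853,6.867), (2,9).
By the shoelace formula its area is 6.83.

6.83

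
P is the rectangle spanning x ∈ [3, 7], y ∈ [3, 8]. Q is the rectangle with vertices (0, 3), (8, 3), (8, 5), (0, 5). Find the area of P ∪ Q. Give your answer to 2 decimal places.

By inclusion–exclusion:
Individual areas: |P| = 20, |Q| = 16.
|P∩Q|: x∈[3,7], y∈[3,5] → 4·2 = 8.
|P ∪ Q| = 36 − 8 = 28.00.

28.00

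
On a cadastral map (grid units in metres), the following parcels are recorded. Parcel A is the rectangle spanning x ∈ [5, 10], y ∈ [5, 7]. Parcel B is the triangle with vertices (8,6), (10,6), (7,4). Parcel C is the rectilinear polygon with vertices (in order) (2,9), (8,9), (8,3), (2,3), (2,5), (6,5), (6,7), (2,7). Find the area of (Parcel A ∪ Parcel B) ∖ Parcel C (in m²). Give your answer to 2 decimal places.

6.08

|Parcel A ∪ Parcel B| = 10.5.
|(Parcel A ∪ Parcel B) ∩ Parcel C| = 4.4167.
|(Parcel A ∪ Parcel B) ∖ Parcel C| = 10.5 − 4.4167 = 6.08.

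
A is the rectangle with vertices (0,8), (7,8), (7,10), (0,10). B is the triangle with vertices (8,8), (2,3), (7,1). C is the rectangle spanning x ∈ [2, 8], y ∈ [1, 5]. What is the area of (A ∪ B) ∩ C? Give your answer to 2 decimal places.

13.74

The region (A ∪ B) ∩ C is the polygon with vertices (2,3), (4.4,5), (7.571,5), (7,1).
By the shoelace formula its area is 13.74.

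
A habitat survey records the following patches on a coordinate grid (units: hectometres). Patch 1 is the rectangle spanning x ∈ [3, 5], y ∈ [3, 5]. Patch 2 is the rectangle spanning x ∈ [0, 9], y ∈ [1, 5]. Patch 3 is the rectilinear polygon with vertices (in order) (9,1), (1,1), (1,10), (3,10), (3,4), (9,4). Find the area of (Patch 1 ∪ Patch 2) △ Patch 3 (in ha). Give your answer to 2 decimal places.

|Patch 1 ∪ Patch 2| = 36.
|(Patch 1 ∪ Patch 2) ∩ Patch 3| = 26.
|(Patch 1 ∪ Patch 2) △ Patch 3| = 36 + 36 − 52 = 20.00.

20.00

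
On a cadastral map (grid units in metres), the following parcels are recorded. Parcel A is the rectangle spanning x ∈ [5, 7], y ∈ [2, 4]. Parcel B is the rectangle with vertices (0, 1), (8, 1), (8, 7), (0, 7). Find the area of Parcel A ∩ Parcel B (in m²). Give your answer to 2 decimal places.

|Parcel A∩Parcel B|: x∈[5,7], y∈[2,4] → 2·2 = 4.

4.00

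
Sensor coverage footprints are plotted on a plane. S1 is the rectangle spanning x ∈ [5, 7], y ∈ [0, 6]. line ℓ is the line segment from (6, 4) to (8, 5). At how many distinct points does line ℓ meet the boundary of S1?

The segment meets the boundary at (7,4.5).

1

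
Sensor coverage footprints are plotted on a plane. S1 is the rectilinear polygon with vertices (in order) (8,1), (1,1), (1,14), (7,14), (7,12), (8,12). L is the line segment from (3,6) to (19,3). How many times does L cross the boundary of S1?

The segment meets the boundary at (8,5.062).

1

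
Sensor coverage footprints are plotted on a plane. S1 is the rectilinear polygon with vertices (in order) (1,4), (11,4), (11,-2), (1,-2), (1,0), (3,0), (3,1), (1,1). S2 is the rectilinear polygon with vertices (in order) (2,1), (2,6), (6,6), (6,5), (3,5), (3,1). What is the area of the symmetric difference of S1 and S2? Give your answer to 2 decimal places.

60.00

|S1| = 58, |S2| = 8, |S1∩S2| = 3.
|S1 △ S2| = |S1| + |S2| − 2·|S1∩S2| = 58 + 8 − 6 = 60.00.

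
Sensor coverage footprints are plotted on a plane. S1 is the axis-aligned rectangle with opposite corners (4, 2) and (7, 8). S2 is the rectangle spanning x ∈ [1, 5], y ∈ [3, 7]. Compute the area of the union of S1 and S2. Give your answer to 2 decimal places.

30.00

By inclusion–exclusion:
Individual areas: |S1| = 18, |S2| = 16.
|S1∩S2|: x∈[4,5], y∈[3,7] → 1·4 = 4.
|S1 ∪ S2| = 34 − 4 = 30.00.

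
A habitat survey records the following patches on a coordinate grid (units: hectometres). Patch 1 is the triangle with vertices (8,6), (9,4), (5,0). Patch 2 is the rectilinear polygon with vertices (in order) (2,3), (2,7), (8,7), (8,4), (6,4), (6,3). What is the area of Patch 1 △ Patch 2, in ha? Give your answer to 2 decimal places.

|Patch 1| = 6, |Patch 2| = 22, |Patch 1∩Patch 2| = 1.
|Patch 1 △ Patch 2| = |Patch 1| + |Patch 2| − 2·|Patch 1∩Patch 2| = 6 + 22 − 2 = 26.00.

26.00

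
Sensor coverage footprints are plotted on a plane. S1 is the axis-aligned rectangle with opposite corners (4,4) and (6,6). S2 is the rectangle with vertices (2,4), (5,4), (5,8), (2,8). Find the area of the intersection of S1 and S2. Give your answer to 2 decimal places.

|S1∩S2|: x∈[4,5], y∈[4,6] → 1·2 = 2.

2.00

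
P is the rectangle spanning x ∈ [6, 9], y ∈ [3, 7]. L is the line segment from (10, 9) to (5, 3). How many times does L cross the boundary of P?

The segment meets the boundary at (6,4.2), (8.333,7).

2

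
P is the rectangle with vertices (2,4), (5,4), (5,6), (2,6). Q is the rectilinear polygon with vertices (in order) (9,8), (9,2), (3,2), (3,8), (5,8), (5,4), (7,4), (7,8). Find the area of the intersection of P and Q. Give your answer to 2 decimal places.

4.00

The intersection is the polygon with vertices (5,4), (3,4), (3,6), (5,6).
By the shoelace formula its area is 4.00.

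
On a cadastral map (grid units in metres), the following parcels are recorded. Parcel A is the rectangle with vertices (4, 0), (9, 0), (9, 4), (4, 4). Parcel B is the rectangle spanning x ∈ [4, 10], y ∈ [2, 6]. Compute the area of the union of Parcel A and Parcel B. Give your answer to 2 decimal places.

34.00

By inclusion–exclusion:
Individual areas: |Parcel A| = 20, |Parcel B| = 24.
|Parcel A∩Parcel B|: x∈[4,9], y∈[2,4] → 5·2 = 10.
|Parcel A ∪ Parcel B| = 44 − 10 = 34.00.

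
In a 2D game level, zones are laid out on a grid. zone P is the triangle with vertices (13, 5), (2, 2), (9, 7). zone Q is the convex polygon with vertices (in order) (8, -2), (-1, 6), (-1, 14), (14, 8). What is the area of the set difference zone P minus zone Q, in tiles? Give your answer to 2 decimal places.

|zone P| = 17, |zone P∩zone Q| = 16.5618.
|zone P ∖ zone Q| = |zone P| − |zone P∩zone Q| = 17 − 16.5618 = 0.44.

0.44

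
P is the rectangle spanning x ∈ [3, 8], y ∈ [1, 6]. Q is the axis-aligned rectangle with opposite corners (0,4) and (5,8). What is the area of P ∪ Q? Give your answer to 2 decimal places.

41.00

By inclusion–exclusion:
Individual areas: |P| = 25, |Q| = 20.
|P∩Q|: x∈[3,5], y∈[4,6] → 2·2 = 4.
|P ∪ Q| = 45 − 4 = 41.00.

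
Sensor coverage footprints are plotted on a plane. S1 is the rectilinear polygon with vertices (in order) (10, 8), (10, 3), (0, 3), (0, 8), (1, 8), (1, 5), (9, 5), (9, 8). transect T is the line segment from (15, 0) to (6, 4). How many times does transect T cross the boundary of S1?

The segment meets the boundary at (8.25,3).

1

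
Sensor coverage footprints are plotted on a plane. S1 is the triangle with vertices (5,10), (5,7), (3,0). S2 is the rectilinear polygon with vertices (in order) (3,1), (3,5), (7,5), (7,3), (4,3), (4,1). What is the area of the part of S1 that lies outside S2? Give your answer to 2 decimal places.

1.97

|S1| = 3, |S1∩S2| = 1.0286.
|S1 ∖ S2| = |S1| − |S1∩S2| = 3 − 1.0286 = 1.97.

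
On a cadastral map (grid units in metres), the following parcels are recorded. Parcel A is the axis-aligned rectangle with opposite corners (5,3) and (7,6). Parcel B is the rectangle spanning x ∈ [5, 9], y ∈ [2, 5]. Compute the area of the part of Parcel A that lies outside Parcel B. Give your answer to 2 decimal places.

|Parcel A∩Parcel B|: x∈[5,7], y∈[3,5] → 2·2 = 4.
|Parcel A| = 6.
|Parcel A ∖ Parcel B| = |Parcel A| − |Parcel A∩Parcel B| = 6 − 4 = 2.00.

2.00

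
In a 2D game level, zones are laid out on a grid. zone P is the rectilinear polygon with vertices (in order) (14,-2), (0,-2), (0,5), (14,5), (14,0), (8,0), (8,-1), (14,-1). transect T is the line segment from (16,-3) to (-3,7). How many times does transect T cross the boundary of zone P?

The segment meets the boundary at (0.8,5), (10.3,0), (14,-1.947), (12.2,-1).

4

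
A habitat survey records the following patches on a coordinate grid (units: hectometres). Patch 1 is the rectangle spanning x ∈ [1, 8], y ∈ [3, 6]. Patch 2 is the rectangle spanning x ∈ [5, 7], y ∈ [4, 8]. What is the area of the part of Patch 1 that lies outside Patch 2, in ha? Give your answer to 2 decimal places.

|Patch 1∩Patch 2|: x∈[5,7], y∈[4,6] → 2·2 = 4.
|Patch 1| = 21.
|Patch 1 ∖ Patch 2| = |Patch 1| − |Patch 1∩Patch 2| = 21 − 4 = 17.00.

17.00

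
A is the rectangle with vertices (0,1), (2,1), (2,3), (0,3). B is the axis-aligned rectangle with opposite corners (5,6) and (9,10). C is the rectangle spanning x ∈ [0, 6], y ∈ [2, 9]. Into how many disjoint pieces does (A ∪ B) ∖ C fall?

2

(A ∪ B) ∖ C splits into 2 disjoint pieces (area 2, area 13).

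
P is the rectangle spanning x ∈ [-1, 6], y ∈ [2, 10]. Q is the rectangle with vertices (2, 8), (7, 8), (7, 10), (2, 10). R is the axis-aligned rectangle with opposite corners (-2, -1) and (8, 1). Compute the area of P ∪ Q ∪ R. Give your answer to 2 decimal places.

By inclusion–exclusion:
Individual areas: |P| = 56, |Q| = 10, |R| = 20.
|P∩Q|: x∈[2,6], y∈[8,10] → 4·2 = 8.
|P∩R| = 0 (no overlap).
|Q∩R| = 0 (no overlap).
|P∩Q∩R| = 0.
|P ∪ Q ∪ R| = 86 − 8 + 0 = 78.00.

78.00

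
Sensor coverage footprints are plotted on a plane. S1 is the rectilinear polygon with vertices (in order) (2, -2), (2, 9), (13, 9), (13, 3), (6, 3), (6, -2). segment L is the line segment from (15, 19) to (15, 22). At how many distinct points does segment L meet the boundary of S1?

The segment lies entirely outside S1 and never meets its boundary.

0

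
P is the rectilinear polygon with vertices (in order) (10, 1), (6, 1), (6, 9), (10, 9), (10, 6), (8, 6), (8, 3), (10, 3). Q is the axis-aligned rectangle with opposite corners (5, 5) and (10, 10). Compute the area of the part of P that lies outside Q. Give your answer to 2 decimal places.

|P| = 26, |P∩Q| = 14.
|P ∖ Q| = |P| − |P∩Q| = 26 − 14 = 12.00.

12.00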